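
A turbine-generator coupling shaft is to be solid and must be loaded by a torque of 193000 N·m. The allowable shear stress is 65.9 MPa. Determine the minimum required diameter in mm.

246 mm

For a solid shaft τ_max = 16T/(πd³), so d = (16T/(π τ_allow))^(1/3) = (16·193000/(π·6.59×10^7))^(1/3) = 0.2462 m.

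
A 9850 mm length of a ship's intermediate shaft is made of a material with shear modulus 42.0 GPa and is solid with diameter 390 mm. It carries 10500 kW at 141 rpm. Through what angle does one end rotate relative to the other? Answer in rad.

ω = 2π·141/60 = 14.77 rad/s, so T = P/ω = 10500×10³ / 14.77 = 711100 N·m.
J = πd⁴/32 = π(0.390)⁴/32 = 2.271×10^-3 m⁴.
θ = T·L/(G·J) = 711100 × 9.85 / (42.0×10⁹ × 2.271×10^-3) = 0.07343 rad.

0.0734 rad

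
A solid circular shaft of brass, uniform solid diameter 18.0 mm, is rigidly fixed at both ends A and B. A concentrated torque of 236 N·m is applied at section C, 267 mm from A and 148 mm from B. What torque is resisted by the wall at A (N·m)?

With uniform GJ and both ends fixed, compatibility θ_AC = θ_CB gives T_A·a = T_B·b, together with T_A + T_B = T₀.
T_A = T₀·b/(a+b) = 236.0·148/415.0 = 84.16 N·m; T_B = 151.8 N·m.

84.2 N·m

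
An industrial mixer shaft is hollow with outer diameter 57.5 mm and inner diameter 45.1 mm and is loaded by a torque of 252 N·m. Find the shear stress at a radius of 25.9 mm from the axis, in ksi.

1.42 ksi

J = π(d_o⁴ − d_i⁴)/32 = π(0.0575⁴ − 0.0451⁴)/32 = 6.670×10^-7 m⁴.
Shear stress varies linearly with radius: τ = T·r/J = 252.0 × 0.0259 / 6.670×10^-7 = 9.785×10^6 Pa.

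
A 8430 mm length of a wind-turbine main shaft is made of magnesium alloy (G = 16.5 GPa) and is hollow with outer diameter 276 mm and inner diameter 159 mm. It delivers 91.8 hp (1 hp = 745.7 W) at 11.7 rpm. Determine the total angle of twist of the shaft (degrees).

3.23°

ω = 2π·11.7/60 = 1.225 rad/s, so T = P/ω = 91.8×745.7 / 1.225 = 55870 N·m.
J = π(d_o⁴ − d_i⁴)/32 = π(0.276⁴ − 0.159⁴)/32 = 5.069×10^-4 m⁴.
θ = T·L/(G·J) = 55870 × 8.43 / (16.5×10⁹ × 5.069×10^-4) = 0.05631 rad.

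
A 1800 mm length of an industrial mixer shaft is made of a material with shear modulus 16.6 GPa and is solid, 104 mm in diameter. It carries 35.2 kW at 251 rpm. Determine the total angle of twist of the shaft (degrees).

ω = 2π·251/60 = 26.28 rad/s, so T = P/ω = 35.2×10³ / 26.28 = 1339 N·m.
J = πd⁴/32 = π(0.104)⁴/32 = 1.149×10^-5 m⁴.
θ = T·L/(G·J) = 1339 × 1.80 / (16.6×10⁹ × 1.149×10^-5) = 0.01264 rad.

0.724°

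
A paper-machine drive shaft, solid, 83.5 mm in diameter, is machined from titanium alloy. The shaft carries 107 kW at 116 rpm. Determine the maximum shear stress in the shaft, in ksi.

ω = 2π·116/60 = 12.15 rad/s, so T = P/ω = 107×10³ / 12.15 = 8808 N·m.
J = πd⁴/32 = π(0.0835)⁴/32 = 4.772×10^-6 m⁴.
τ_max = T·r/J = 8808 × 0.0418 / 4.772×10^-6 = 7.706×10^7 Pa.

11.2 ksi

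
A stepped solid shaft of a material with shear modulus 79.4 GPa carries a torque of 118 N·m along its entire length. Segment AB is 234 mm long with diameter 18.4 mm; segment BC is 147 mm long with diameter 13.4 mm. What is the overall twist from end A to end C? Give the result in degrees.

J_AB = π(0.0184)⁴/32 = 1.13×10^-8 m⁴; J_BC = π(0.0134)⁴/32 = 3.17×10^-9 m⁴.
θ = (T/G)·Σ L_i/J_i = (118.0/79.4×10⁹)·(0.234/1.13×10^-8 + 0.147/3.17×10^-9) = 0.09992 rad.

5.73°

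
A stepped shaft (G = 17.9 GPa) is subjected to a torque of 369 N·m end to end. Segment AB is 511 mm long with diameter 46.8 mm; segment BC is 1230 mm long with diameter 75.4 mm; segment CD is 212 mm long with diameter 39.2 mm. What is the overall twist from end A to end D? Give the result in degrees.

J_AB = π(0.0468)⁴/32 = 4.71×10^-7 m⁴; J_BC = π(0.0754)⁴/32 = 3.17×10^-6 m⁴; J_CD = π(0.0392)⁴/32 = 2.32×10^-7 m⁴.
θ = (T/G)·Σ L_i/J_i = (369.0/17.9×10⁹)·(0.511/4.71×10^-7 + 1.23/3.17×10^-6 + 0.212/2.32×10^-7) = 0.04921 rad.

2.82°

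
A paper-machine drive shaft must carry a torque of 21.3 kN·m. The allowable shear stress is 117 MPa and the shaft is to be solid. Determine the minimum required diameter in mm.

For a solid shaft τ_max = 16T/(πd³), so d = (16T/(π τ_allow))^(1/3) = (16·21300/(π·1.17×10^8))^(1/3) = 0.09751 m.

97.5 mm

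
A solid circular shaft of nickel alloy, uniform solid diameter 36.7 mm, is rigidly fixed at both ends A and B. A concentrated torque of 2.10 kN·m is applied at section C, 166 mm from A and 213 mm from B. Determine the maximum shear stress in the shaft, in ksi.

With uniform GJ and both ends fixed, compatibility θ_AC = θ_CB gives T_A·a = T_B·b, together with T_A + T_B = T₀.
T_A = T₀·b/(a+b) = 2100·213/379.0 = 1180 N·m; T_B = 919.8 N·m.
τ in each portion: τ_AC = 1.22×10^8 Pa, τ_CB = 9.48×10^7 Pa; maximum is in AC.
τ_max = T_AC·r/J = 1180·0.0184/1.78×10^-7 = 1.216×10^8 Pa.

17.6 ksi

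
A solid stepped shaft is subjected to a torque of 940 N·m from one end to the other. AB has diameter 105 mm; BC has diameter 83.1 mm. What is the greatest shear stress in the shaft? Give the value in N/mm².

Under the same torque, τ_max = 16T/(πd³) is largest where d is smallest — segment BC (d = 83.1 mm).
τ_max = 16·940.0/(π·(0.0831)³) = 8.342×10^6 Pa.

8.34 N/mm²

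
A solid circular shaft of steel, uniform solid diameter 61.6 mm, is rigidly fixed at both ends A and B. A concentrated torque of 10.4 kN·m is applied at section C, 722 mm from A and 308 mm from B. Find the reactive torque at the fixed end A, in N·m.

3110 N·m

With uniform GJ and both ends fixed, compatibility θ_AC = θ_CB gives T_A·a = T_B·b, together with T_A + T_B = T₀.
T_A = T₀·b/(a+b) = 10400·308/1030 = 3110 N·m; T_B = 7290 N·m.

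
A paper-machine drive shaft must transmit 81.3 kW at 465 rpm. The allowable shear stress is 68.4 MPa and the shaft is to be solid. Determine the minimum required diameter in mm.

49.9 mm

ω = 2π·465/60 = 48.69 rad/s, so T = P/ω = 81.3×10³ / 48.69 = 1670 N·m.
For a solid shaft τ_max = 16T/(πd³), so d = (16T/(π τ_allow))^(1/3) = (16·1670/(π·6.84×10^7))^(1/3) = 0.04991 m.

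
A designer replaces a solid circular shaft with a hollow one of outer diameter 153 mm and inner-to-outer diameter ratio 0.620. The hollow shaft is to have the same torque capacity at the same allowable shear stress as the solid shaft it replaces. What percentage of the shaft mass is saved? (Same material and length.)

Equal τ_max and T ⇒ the solid shaft needs d_s³ = d_o³(1−k⁴), so d_s = 153·(1−0.620⁴)^(1/3) = 145.1 mm.
Area ratio A_h/A_s = d_o²(1−k²)/d_s² = (1−k²)/(1−k⁴)^(2/3) = 0.6848.
Mass saving = 1 − 0.6848 = 31.5 %.

31.5 %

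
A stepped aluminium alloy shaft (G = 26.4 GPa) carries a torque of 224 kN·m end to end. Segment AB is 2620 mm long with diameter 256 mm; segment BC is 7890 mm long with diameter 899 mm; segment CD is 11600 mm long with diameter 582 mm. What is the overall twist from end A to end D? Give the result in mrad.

J_AB = π(0.256)⁴/32 = 4.22×10^-4 m⁴; J_BC = π(0.899)⁴/32 = 0.0641 m⁴; J_CD = π(0.582)⁴/32 = 0.0113 m⁴.
θ = (T/G)·Σ L_i/J_i = (224000/26.4×10⁹)·(2.62/4.22×10^-4 + 7.89/0.0641 + 11.6/0.0113) = 0.06250 rad.

62.5 mrad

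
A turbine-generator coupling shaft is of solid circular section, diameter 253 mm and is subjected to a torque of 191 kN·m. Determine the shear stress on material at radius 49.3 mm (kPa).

23400 kPa

J = πd⁴/32 = π(0.253)⁴/32 = 4.022×10^-4 m⁴.
Shear stress varies linearly with radius: τ = T·r/J = 191000 × 0.0493 / 4.022×10^-4 = 2.341×10^7 Pa.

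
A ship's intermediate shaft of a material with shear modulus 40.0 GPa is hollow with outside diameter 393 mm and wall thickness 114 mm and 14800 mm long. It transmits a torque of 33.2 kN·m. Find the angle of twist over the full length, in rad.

J = π(d_o⁴ − d_i⁴)/32 = π(0.393⁴ − 0.165⁴)/32 = 2.269×10^-3 m⁴.
θ = T·L/(G·J) = 33200 × 14.8 / (40.0×10⁹ × 2.269×10^-3) = 5.413×10^-3 rad.

0.00541 rad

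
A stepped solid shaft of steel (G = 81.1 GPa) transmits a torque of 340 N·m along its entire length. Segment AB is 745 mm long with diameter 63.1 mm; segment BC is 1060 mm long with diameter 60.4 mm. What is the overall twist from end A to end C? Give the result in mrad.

5.41 mrad

J_AB = π(0.0631)⁴/32 = 1.56×10^-6 m⁴; J_BC = π(0.0604)⁴/32 = 1.31×10^-6 m⁴.
θ = (T/G)·Σ L_i/J_i = (340.0/81.1×10⁹)·(0.745/1.56×10^-6 + 1.06/1.31×10^-6) = 5.408×10^-3 rad.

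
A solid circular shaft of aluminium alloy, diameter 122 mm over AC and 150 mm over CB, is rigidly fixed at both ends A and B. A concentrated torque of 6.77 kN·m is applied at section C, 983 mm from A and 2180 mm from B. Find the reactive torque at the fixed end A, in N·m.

3330 N·m

Compatibility: T_A·a/J_AC = T_B·b/J_CB with T_A + T_B = T₀.
J_AC = 2.17×10^-5 m⁴, J_CB = 4.97×10^-5 m⁴, so T_A = T₀·(J_AC/a)/((J_AC/a)+(J_CB/b)) = 3334 N·m, T_B = 3436 N·m.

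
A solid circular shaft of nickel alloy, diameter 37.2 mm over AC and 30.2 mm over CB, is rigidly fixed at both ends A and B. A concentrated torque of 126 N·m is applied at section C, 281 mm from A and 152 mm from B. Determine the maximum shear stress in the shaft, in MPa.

10.4 MPa

Compatibility: T_A·a/J_AC = T_B·b/J_CB with T_A + T_B = T₀.
J_AC = 1.88×10^-7 m⁴, J_CB = 8.17×10^-8 m⁴, so T_A = T₀·(J_AC/a)/((J_AC/a)+(J_CB/b)) = 69.88 N·m, T_B = 56.12 N·m.
τ in each portion: τ_AC = 6.91×10^6 Pa, τ_CB = 1.04×10^7 Pa; maximum is in CB.
τ_max = T_CB·r/J = 56.12·0.0151/8.17×10^-8 = 1.038×10^7 Pa.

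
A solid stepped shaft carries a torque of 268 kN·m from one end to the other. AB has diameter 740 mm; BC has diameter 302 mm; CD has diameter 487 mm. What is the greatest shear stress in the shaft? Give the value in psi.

Under the same torque, τ_max = 16T/(πd³) is largest where d is smallest — segment BC (d = 302 mm).
τ_max = 16·268000/(π·(0.302)³) = 4.955×10^7 Pa.

7190 psi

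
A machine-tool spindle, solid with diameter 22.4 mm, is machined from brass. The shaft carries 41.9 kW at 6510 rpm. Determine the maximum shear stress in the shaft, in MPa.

27.9 MPa

ω = 2π·6510/60 = 681.7 rad/s, so T = P/ω = 41.9×10³ / 681.7 = 61.46 N·m.
J = πd⁴/32 = π(0.0224)⁴/32 = 2.472×10^-8 m⁴.
τ_max = T·r/J = 61.46 × 0.0112 / 2.472×10^-8 = 2.785×10^7 Pa.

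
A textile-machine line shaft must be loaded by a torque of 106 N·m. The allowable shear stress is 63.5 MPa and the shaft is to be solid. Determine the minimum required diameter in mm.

For a solid shaft τ_max = 16T/(πd³), so d = (16T/(π τ_allow))^(1/3) = (16·106.0/(π·6.35×10^7))^(1/3) = 0.02041 m.

20.4 mm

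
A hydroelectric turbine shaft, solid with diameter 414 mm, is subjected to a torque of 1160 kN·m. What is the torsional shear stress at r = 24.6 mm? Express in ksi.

J = πd⁴/32 = π(0.414)⁴/32 = 2.884×10^-3 m⁴.
Shear stress varies linearly with radius: τ = T·r/J = 1.160e6 × 0.0246 / 2.884×10^-3 = 9.894×10^6 Pa.

1.44 ksi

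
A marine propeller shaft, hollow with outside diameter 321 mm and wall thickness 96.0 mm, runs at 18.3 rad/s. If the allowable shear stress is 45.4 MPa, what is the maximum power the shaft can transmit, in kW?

J = π(d_o⁴ − d_i⁴)/32 = π(0.321⁴ − 0.129⁴)/32 = 1.015×10^-3 m⁴.
T_max = τ_allow·J/r = 4.54×10^7 × 1.015×10^-3 / 0.161 = 287200 N·m.
ω = 18.3 rad/s, so P_max = T_max·ω = 5.255×10^6 W.

5260 kW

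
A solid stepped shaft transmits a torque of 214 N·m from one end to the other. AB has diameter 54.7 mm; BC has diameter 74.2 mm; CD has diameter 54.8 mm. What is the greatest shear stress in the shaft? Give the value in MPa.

Under the same torque, τ_max = 16T/(πd³) is largest where d is smallest — segment AB (d = 54.7 mm).
τ_max = 16·214.0/(π·(0.0547)³) = 6.659×10^6 Pa.

6.66 MPa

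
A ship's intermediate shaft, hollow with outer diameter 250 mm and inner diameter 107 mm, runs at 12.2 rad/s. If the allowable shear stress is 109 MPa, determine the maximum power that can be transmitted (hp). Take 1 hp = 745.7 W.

5290 hp

J = π(d_o⁴ − d_i⁴)/32 = π(0.250⁴ − 0.107⁴)/32 = 3.706×10^-4 m⁴.
T_max = τ_allow·J/r = 1.09×10^8 × 3.706×10^-4 / 0.125 = 323200 N·m.
ω = 12.2 rad/s, so P_max = T_max·ω = 3.943×10^6 W.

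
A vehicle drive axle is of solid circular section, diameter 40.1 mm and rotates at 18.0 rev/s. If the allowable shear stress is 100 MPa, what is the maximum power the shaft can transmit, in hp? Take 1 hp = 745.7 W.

192 hp

J = πd⁴/32 = π(0.0401)⁴/32 = 2.539×10^-7 m⁴.
T_max = τ_allow·J/r = 1.00×10^8 × 2.539×10^-7 / 0.0201 = 1266 N·m.
ω = 2π·18.0 = 113.1 rad/s, so P_max = T_max·ω = 1.432×10^5 W.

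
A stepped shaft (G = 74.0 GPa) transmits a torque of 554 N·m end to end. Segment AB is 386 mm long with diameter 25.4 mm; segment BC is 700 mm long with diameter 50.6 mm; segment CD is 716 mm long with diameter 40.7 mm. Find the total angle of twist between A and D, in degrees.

J_AB = π(0.0254)⁴/32 = 4.09×10^-8 m⁴; J_BC = π(0.0506)⁴/32 = 6.44×10^-7 m⁴; J_CD = π(0.0407)⁴/32 = 2.69×10^-7 m⁴.
θ = (T/G)·Σ L_i/J_i = (554.0/74.0×10⁹)·(0.386/4.09×10^-8 + 0.700/6.44×10^-7 + 0.716/2.69×10^-7) = 0.09876 rad.

5.66°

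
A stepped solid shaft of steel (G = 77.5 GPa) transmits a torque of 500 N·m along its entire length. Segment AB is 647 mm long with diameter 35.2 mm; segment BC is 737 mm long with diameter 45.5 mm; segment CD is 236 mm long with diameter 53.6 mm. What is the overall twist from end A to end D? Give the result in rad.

0.0409 rad

J_AB = π(0.0352)⁴/32 = 1.51×10^-7 m⁴; J_BC = π(0.0455)⁴/32 = 4.21×10^-7 m⁴; J_CD = π(0.0536)⁴/32 = 8.10×10^-7 m⁴.
θ = (T/G)·Σ L_i/J_i = (500.0/77.5×10⁹)·(0.647/1.51×10^-7 + 0.737/4.21×10^-7 + 0.236/8.10×10^-7) = 0.04087 rad.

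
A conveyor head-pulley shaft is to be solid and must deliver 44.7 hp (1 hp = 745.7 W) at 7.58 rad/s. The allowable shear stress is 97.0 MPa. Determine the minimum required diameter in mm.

61.3 mm

ω = 7.58 rad/s, so T = P/ω = 44.7×745.7 / 7.580 = 4397 N·m.
For a solid shaft τ_max = 16T/(πd³), so d = (16T/(π τ_allow))^(1/3) = (16·4397/(π·9.70×10^7))^(1/3) = 0.06135 m.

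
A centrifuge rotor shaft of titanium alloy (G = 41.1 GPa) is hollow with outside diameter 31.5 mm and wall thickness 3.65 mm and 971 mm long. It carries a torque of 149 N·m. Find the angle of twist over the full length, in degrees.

3.20°

J = π(d_o⁴ − d_i⁴)/32 = π(0.0315⁴ − 0.0242⁴)/32 = 6.299×10^-8 m⁴.
θ = T·L/(G·J) = 149.0 × 0.971 / (41.1×10⁹ × 6.299×10^-8) = 0.05589 rad.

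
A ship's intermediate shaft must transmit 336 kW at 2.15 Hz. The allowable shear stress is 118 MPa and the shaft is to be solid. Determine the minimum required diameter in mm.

ω = 2π·2.15 = 13.51 rad/s, so T = P/ω = 336×10³ / 13.51 = 24870 N·m.
For a solid shaft τ_max = 16T/(πd³), so d = (16T/(π τ_allow))^(1/3) = (16·24870/(π·1.18×10^8))^(1/3) = 0.1024 m.

102 mm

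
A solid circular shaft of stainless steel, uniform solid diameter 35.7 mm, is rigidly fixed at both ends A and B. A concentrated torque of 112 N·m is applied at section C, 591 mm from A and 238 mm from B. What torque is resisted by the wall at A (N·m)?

With uniform GJ and both ends fixed, compatibility θ_AC = θ_CB gives T_A·a = T_B·b, together with T_A + T_B = T₀.
T_A = T₀·b/(a+b) = 112.0·238/829.0 = 32.15 N·m; T_B = 79.85 N·m.

32.2 N·m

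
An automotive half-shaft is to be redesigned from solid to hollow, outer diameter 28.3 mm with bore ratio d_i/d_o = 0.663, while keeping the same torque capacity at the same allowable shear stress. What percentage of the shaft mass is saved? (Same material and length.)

35.3 %

Equal τ_max and T ⇒ the solid shaft needs d_s³ = d_o³(1−k⁴), so d_s = 28.3·(1−0.663⁴)^(1/3) = 26.35 mm.
Area ratio A_h/A_s = d_o²(1−k²)/d_s² = (1−k²)/(1−k⁴)^(2/3) = 0.6467.
Mass saving = 1 − 0.6467 = 35.3 %.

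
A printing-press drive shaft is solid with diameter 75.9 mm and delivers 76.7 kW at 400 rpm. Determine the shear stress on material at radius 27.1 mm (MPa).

15.2 MPa

ω = 2π·400/60 = 41.89 rad/s, so T = P/ω = 76.7×10³ / 41.89 = 1831 N·m.
J = πd⁴/32 = π(0.0759)⁴/32 = 3.258×10^-6 m⁴.
Shear stress varies linearly with radius: τ = T·r/J = 1831 × 0.0271 / 3.258×10^-6 = 1.523×10^7 Pa.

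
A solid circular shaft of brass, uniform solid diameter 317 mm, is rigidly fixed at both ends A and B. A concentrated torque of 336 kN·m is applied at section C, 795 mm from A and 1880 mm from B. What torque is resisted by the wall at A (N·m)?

With uniform GJ and both ends fixed, compatibility θ_AC = θ_CB gives T_A·a = T_B·b, together with T_A + T_B = T₀.
T_A = T₀·b/(a+b) = 336000·1880/2675 = 236100 N·m; T_B = 99860 N·m.

236000 N·m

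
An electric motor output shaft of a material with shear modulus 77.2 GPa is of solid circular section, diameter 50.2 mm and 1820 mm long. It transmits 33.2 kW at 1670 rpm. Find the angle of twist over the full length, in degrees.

0.411°

ω = 2π·1670/60 = 174.9 rad/s, so T = P/ω = 33.2×10³ / 174.9 = 189.8 N·m.
J = πd⁴/32 = π(0.0502)⁴/32 = 6.235×10^-7 m⁴.
θ = T·L/(G·J) = 189.8 × 1.82 / (77.2×10⁹ × 6.235×10^-7) = 7.178×10^-3 rad.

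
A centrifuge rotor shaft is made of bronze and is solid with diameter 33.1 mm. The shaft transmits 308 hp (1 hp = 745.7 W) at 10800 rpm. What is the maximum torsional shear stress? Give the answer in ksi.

4.14 ksi

ω = 2π·10800/60 = 1131 rad/s, so T = P/ω = 308×745.7 / 1131 = 203.1 N·m.
J = πd⁴/32 = π(0.0331)⁴/32 = 1.178×10^-7 m⁴.
τ_max = T·r/J = 203.1 × 0.0166 / 1.178×10^-7 = 2.852×10^7 Pa.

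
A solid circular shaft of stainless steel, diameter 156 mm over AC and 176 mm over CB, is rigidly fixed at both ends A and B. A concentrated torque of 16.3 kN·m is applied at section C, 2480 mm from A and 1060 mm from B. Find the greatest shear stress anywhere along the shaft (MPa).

Compatibility: T_A·a/J_AC = T_B·b/J_CB with T_A + T_B = T₀.
J_AC = 5.81×10^-5 m⁴, J_CB = 9.42×10^-5 m⁴, so T_A = T₀·(J_AC/a)/((J_AC/a)+(J_CB/b)) = 3403 N·m, T_B = 12900 N·m.
τ in each portion: τ_AC = 4.56×10^6 Pa, τ_CB = 1.20×10^7 Pa; maximum is in CB.
τ_max = T_CB·r/J = 12900·0.0880/9.42×10^-5 = 1.205×10^7 Pa.

12.0 MPa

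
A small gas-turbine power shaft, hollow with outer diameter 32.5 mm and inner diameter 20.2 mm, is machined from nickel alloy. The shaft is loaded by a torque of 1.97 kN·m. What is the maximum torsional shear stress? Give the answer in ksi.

49.8 ksi

J = π(d_o⁴ − d_i⁴)/32 = π(0.0325⁴ − 0.0202⁴)/32 = 9.318×10^-8 m⁴.
τ_max = T·r/J = 1970 × 0.0163 / 9.318×10^-8 = 3.435×10^8 Pa.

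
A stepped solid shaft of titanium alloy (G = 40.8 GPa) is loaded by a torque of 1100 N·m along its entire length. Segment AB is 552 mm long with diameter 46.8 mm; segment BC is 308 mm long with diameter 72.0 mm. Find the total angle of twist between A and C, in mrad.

34.7 mrad

J_AB = π(0.0468)⁴/32 = 4.71×10^-7 m⁴; J_BC = π(0.0720)⁴/32 = 2.64×10^-6 m⁴.
θ = (T/G)·Σ L_i/J_i = (1100/40.8×10⁹)·(0.552/4.71×10^-7 + 0.308/2.64×10^-6) = 0.03475 rad.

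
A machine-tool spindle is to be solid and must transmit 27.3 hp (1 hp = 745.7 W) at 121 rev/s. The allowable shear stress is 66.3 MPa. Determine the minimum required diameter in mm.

12.7 mm

ω = 2π·121 = 760.3 rad/s, so T = P/ω = 27.3×745.7 / 760.3 = 26.78 N·m.
For a solid shaft τ_max = 16T/(πd³), so d = (16T/(π τ_allow))^(1/3) = (16·26.78/(π·6.63×10^7))^(1/3) = 0.01272 m.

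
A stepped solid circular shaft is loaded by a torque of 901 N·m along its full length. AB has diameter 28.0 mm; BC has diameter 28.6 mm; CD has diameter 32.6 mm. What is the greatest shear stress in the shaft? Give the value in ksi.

30.3 ksi

Under the same torque, τ_max = 16T/(πd³) is largest where d is smallest — segment AB (d = 28.0 mm).
τ_max = 16·901.0/(π·(0.0280)³) = 2.090×10^8 Pa.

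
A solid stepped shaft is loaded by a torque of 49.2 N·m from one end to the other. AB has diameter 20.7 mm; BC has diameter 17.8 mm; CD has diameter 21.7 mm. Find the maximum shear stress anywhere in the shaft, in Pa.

4.44e7 Pa

Under the same torque, τ_max = 16T/(πd³) is largest where d is smallest — segment BC (d = 17.8 mm).
τ_max = 16·49.20/(π·(0.0178)³) = 4.443×10^7 Pa.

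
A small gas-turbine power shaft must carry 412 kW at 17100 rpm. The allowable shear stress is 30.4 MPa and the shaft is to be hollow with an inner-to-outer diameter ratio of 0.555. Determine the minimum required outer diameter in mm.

ω = 2π·17100/60 = 1791 rad/s, so T = P/ω = 412×10³ / 1791 = 230.1 N·m.
For a hollow shaft with d_i/d_o = 0.555: τ_max = 16T/(π d_o³ (1−k⁴)), so d_o = [16T/(π τ_allow (1−k⁴))]^(1/3) = [16·230.1/(π·3.04×10^7·0.9051)]^(1/3) = 0.03492 m.

34.9 mm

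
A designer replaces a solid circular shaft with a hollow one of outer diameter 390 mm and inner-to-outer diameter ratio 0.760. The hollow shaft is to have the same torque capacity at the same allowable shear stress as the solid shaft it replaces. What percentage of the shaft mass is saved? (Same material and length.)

44.6 %

Equal τ_max and T ⇒ the solid shaft needs d_s³ = d_o³(1−k⁴), so d_s = 390·(1−0.760⁴)^(1/3) = 340.6 mm.
Area ratio A_h/A_s = d_o²(1−k²)/d_s² = (1−k²)/(1−k⁴)^(2/3) = 0.5537.
Mass saving = 1 − 0.5537 = 44.6 %.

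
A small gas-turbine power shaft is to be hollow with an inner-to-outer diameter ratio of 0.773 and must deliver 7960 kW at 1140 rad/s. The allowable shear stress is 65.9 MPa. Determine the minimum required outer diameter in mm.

ω = 1140 rad/s, so T = P/ω = 7960×10³ / 1140 = 6982 N·m.
For a hollow shaft with d_i/d_o = 0.773: τ_max = 16T/(π d_o³ (1−k⁴)), so d_o = [16T/(π τ_allow (1−k⁴))]^(1/3) = [16·6982/(π·6.59×10^7·0.6430)]^(1/3) = 0.09433 m.

94.3 mm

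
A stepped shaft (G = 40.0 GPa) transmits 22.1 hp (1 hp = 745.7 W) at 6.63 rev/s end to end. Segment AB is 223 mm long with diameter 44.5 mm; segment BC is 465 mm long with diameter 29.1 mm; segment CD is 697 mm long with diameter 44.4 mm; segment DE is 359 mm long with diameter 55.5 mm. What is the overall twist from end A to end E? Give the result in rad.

0.0929 rad

ω = 2π·6.63 = 41.66 rad/s, so T = P/ω = 22.1×745.7 / 41.66 = 395.6 N·m.
J_AB = π(0.0445)⁴/32 = 3.85×10^-7 m⁴; J_BC = π(0.0291)⁴/32 = 7.04×10^-8 m⁴; J_CD = π(0.0444)⁴/32 = 3.82×10^-7 m⁴; J_DE = π(0.0555)⁴/32 = 9.31×10^-7 m⁴.
θ = (T/G)·Σ L_i/J_i = (395.6/40.0×10⁹)·(0.223/3.85×10^-7 + 0.465/7.04×10^-8 + 0.697/3.82×10^-7 + 0.359/9.31×10^-7) = 0.09293 rad.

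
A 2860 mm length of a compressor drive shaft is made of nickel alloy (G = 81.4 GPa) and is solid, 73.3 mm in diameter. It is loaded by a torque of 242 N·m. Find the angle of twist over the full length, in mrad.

J = πd⁴/32 = π(0.0733)⁴/32 = 2.834×10^-6 m⁴.
θ = T·L/(G·J) = 242.0 × 2.86 / (81.4×10⁹ × 2.834×10^-6) = 3.000×10^-3 rad.

3.00 mrad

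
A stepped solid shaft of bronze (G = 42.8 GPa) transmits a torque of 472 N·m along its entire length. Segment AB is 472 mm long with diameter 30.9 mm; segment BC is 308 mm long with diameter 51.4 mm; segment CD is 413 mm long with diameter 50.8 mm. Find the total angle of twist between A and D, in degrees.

4.02°

J_AB = π(0.0309)⁴/32 = 8.95×10^-8 m⁴; J_BC = π(0.0514)⁴/32 = 6.85×10^-7 m⁴; J_CD = π(0.0508)⁴/32 = 6.54×10^-7 m⁴.
θ = (T/G)·Σ L_i/J_i = (472.0/42.8×10⁹)·(0.472/8.95×10^-8 + 0.308/6.85×10^-7 + 0.413/6.54×10^-7) = 0.07008 rad.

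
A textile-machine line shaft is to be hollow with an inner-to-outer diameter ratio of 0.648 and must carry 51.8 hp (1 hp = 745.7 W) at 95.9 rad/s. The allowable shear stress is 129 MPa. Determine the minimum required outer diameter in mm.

ω = 95.9 rad/s, so T = P/ω = 51.8×745.7 / 95.90 = 402.8 N·m.
For a hollow shaft with d_i/d_o = 0.648: τ_max = 16T/(π d_o³ (1−k⁴)), so d_o = [16T/(π τ_allow (1−k⁴))]^(1/3) = [16·402.8/(π·1.29×10^8·0.8237)]^(1/3) = 0.02683 m.

26.8 mm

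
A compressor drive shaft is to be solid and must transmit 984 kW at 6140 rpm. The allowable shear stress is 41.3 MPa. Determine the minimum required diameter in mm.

57.4 mm

ω = 2π·6140/60 = 643.0 rad/s, so T = P/ω = 984×10³ / 643.0 = 1530 N·m.
For a solid shaft τ_max = 16T/(πd³), so d = (16T/(π τ_allow))^(1/3) = (16·1530/(π·4.13×10^7))^(1/3) = 0.05736 m.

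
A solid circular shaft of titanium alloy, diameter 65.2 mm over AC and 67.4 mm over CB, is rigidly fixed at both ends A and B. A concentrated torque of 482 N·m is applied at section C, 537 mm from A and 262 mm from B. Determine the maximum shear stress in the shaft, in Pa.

5.62e6 Pa

Compatibility: T_A·a/J_AC = T_B·b/J_CB with T_A + T_B = T₀.
J_AC = 1.77×10^-6 m⁴, J_CB = 2.03×10^-6 m⁴, so T_A = T₀·(J_AC/a)/((J_AC/a)+(J_CB/b)) = 144.3 N·m, T_B = 337.7 N·m.
τ in each portion: τ_AC = 2.65×10^6 Pa, τ_CB = 5.62×10^6 Pa; maximum is in CB.
τ_max = T_CB·r/J = 337.7·0.0337/2.03×10^-6 = 5.617×10^6 Pa.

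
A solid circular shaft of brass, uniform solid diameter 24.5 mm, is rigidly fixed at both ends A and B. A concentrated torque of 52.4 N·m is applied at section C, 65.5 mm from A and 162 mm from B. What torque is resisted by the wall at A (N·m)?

37.3 N·m

With uniform GJ and both ends fixed, compatibility θ_AC = θ_CB gives T_A·a = T_B·b, together with T_A + T_B = T₀.
T_A = T₀·b/(a+b) = 52.40·162/227.5 = 37.31 N·m; T_B = 15.09 N·m.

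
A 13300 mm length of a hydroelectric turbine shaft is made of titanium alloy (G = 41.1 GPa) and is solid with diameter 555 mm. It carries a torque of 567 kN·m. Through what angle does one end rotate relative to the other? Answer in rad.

J = πd⁴/32 = π(0.555)⁴/32 = 9.315×10^-3 m⁴.
θ = T·L/(G·J) = 567000 × 13.3 / (41.1×10⁹ × 9.315×10^-3) = 0.01970 rad.

0.0197 rad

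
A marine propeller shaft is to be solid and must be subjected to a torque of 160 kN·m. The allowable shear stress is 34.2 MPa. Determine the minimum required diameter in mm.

288 mm

For a solid shaft τ_max = 16T/(πd³), so d = (16T/(π τ_allow))^(1/3) = (16·160000/(π·3.42×10^7))^(1/3) = 0.2878 m.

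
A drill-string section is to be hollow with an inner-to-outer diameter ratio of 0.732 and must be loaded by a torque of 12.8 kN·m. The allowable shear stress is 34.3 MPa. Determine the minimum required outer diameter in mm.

139 mm

For a hollow shaft with d_i/d_o = 0.732: τ_max = 16T/(π d_o³ (1−k⁴)), so d_o = [16T/(π τ_allow (1−k⁴))]^(1/3) = [16·12800/(π·3.43×10^7·0.7129)]^(1/3) = 0.1387 m.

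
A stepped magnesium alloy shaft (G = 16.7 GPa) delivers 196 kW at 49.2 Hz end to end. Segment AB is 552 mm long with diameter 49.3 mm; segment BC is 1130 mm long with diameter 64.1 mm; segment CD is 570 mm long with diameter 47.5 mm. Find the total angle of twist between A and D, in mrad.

ω = 2π·49.2 = 309.1 rad/s, so T = P/ω = 196×10³ / 309.1 = 634.0 N·m.
J_AB = π(0.0493)⁴/32 = 5.80×10^-7 m⁴; J_BC = π(0.0641)⁴/32 = 1.66×10^-6 m⁴; J_CD = π(0.0475)⁴/32 = 5.00×10^-7 m⁴.
θ = (T/G)·Σ L_i/J_i = (634.0/16.7×10⁹)·(0.552/5.80×10^-7 + 1.13/1.66×10^-6 + 0.570/5.00×10^-7) = 0.1053 rad.

105 mrad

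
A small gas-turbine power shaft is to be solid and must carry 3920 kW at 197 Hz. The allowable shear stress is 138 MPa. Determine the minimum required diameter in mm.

48.9 mm

ω = 2π·197 = 1238 rad/s, so T = P/ω = 3920×10³ / 1238 = 3167 N·m.
For a solid shaft τ_max = 16T/(πd³), so d = (16T/(π τ_allow))^(1/3) = (16·3167/(π·1.38×10^8))^(1/3) = 0.04889 m.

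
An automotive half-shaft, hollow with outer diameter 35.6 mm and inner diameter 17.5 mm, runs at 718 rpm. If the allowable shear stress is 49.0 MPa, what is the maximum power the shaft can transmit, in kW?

30.7 kW

J = π(d_o⁴ − d_i⁴)/32 = π(0.0356⁴ − 0.0175⁴)/32 = 1.485×10^-7 m⁴.
T_max = τ_allow·J/r = 4.90×10^7 × 1.485×10^-7 / 0.0178 = 408.7 N·m.
ω = 2π·718/60 = 75.19 rad/s, so P_max = T_max·ω = 3.073×10^4 W.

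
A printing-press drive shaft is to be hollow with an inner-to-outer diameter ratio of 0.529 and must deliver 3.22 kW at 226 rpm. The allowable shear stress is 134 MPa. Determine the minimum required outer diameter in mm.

17.8 mm

ω = 2π·226/60 = 23.67 rad/s, so T = P/ω = 3.22×10³ / 23.67 = 136.1 N·m.
For a hollow shaft with d_i/d_o = 0.529: τ_max = 16T/(π d_o³ (1−k⁴)), so d_o = [16T/(π τ_allow (1−k⁴))]^(1/3) = [16·136.1/(π·1.34×10^8·0.9217)]^(1/3) = 0.01777 m.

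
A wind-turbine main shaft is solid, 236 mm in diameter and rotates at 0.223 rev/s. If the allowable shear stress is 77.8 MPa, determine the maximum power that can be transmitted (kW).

281 kW

J = πd⁴/32 = π(0.236)⁴/32 = 3.045×10^-4 m⁴.
T_max = τ_allow·J/r = 7.78×10^7 × 3.045×10^-4 / 0.118 = 200800 N·m.
ω = 2π·0.223 = 1.401 rad/s, so P_max = T_max·ω = 2.813×10^5 W.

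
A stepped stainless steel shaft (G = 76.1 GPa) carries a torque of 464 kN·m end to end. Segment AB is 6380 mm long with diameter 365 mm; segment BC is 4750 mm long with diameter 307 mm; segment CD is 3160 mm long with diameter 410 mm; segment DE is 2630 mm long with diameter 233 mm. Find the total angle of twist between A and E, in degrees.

J_AB = π(0.365)⁴/32 = 1.74×10^-3 m⁴; J_BC = π(0.307)⁴/32 = 8.72×10^-4 m⁴; J_CD = π(0.410)⁴/32 = 2.77×10^-3 m⁴; J_DE = π(0.233)⁴/32 = 2.89×10^-4 m⁴.
θ = (T/G)·Σ L_i/J_i = (464000/76.1×10⁹)·(6.38/1.74×10^-3 + 4.75/8.72×10^-4 + 3.16/2.77×10^-3 + 2.63/2.89×10^-4) = 0.1179 rad.

6.76°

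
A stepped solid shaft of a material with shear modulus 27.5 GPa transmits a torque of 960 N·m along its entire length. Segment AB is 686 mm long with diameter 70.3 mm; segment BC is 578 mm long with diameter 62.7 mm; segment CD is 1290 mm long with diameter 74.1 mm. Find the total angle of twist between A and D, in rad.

J_AB = π(0.0703)⁴/32 = 2.40×10^-6 m⁴; J_BC = π(0.0627)⁴/32 = 1.52×10^-6 m⁴; J_CD = π(0.0741)⁴/32 = 2.96×10^-6 m⁴.
θ = (T/G)·Σ L_i/J_i = (960.0/27.5×10⁹)·(0.686/2.40×10^-6 + 0.578/1.52×10^-6 + 1.29/2.96×10^-6) = 0.03850 rad.

0.0385 rad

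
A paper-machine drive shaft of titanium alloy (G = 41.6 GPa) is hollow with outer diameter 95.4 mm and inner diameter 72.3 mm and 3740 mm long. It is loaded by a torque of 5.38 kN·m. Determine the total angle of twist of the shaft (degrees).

5.09°

J = π(d_o⁴ − d_i⁴)/32 = π(0.0954⁴ − 0.0723⁴)/32 = 5.449×10^-6 m⁴.
θ = T·L/(G·J) = 5380 × 3.74 / (41.6×10⁹ × 5.449×10^-6) = 0.08876 rad.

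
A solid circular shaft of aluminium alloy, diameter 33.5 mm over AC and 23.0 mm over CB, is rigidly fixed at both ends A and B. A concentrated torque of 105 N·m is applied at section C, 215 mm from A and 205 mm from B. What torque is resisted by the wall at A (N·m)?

Compatibility: T_A·a/J_AC = T_B·b/J_CB with T_A + T_B = T₀.
J_AC = 1.24×10^-7 m⁴, J_CB = 2.75×10^-8 m⁴, so T_A = T₀·(J_AC/a)/((J_AC/a)+(J_CB/b)) = 85.16 N·m, T_B = 19.84 N·m.

85.2 N·m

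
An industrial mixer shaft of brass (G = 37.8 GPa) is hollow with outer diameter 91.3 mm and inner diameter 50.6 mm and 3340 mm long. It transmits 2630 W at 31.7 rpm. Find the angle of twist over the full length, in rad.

ω = 2π·31.7/60 = 3.320 rad/s, so T = P/ω = 2630 / 3.320 = 792.3 N·m.
J = π(d_o⁴ − d_i⁴)/32 = π(0.0913⁴ − 0.0506⁴)/32 = 6.178×10^-6 m⁴.
θ = T·L/(G·J) = 792.3 × 3.34 / (37.8×10⁹ × 6.178×10^-6) = 0.01133 rad.

0.0113 rad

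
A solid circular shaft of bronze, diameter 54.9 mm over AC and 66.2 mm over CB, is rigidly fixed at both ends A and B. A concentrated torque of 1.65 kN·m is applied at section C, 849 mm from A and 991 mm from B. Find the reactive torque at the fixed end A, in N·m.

587 N·m

Compatibility: T_A·a/J_AC = T_B·b/J_CB with T_A + T_B = T₀.
J_AC = 8.92×10^-7 m⁴, J_CB = 1.89×10^-6 m⁴, so T_A = T₀·(J_AC/a)/((J_AC/a)+(J_CB/b)) = 586.9 N·m, T_B = 1063 N·m.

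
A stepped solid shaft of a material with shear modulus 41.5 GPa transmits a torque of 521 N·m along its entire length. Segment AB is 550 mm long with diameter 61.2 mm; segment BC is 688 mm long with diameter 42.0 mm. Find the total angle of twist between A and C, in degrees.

1.91°

J_AB = π(0.0612)⁴/32 = 1.38×10^-6 m⁴; J_BC = π(0.0420)⁴/32 = 3.05×10^-7 m⁴.
θ = (T/G)·Σ L_i/J_i = (521.0/41.5×10⁹)·(0.550/1.38×10^-6 + 0.688/3.05×10^-7) = 0.03329 rad.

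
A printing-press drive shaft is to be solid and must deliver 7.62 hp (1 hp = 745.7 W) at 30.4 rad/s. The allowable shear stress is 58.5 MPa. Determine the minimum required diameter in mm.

ω = 30.4 rad/s, so T = P/ω = 7.62×745.7 / 30.40 = 186.9 N·m.
For a solid shaft τ_max = 16T/(πd³), so d = (16T/(π τ_allow))^(1/3) = (16·186.9/(π·5.85×10^7))^(1/3) = 0.02534 m.

25.3 mm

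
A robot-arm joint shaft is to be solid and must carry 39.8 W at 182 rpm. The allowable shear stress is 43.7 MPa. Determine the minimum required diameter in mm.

6.24 mm

ω = 2π·182/60 = 19.06 rad/s, so T = P/ω = 39.8 / 19.06 = 2.088 N·m.
For a solid shaft τ_max = 16T/(πd³), so d = (16T/(π τ_allow))^(1/3) = (16·2.088/(π·4.37×10^7))^(1/3) = 0.006243 m.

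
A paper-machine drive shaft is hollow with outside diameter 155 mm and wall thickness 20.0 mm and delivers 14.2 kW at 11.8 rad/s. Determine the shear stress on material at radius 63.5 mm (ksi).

ω = 11.8 rad/s, so T = P/ω = 14.2×10³ / 11.80 = 1203 N·m.
J = π(d_o⁴ − d_i⁴)/32 = π(0.155⁴ − 0.115⁴)/32 = 3.950×10^-5 m⁴.
Shear stress varies linearly with radius: τ = T·r/J = 1203 × 0.0635 / 3.950×10^-5 = 1.935×10^6 Pa.

0.281 ksi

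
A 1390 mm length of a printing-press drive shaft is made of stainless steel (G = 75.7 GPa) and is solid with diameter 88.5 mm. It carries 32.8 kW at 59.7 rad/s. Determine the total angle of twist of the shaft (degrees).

0.0960°

ω = 59.7 rad/s, so T = P/ω = 32.8×10³ / 59.70 = 549.4 N·m.
J = πd⁴/32 = π(0.0885)⁴/32 = 6.022×10^-6 m⁴.
θ = T·L/(G·J) = 549.4 × 1.39 / (75.7×10⁹ × 6.022×10^-6) = 1.675×10^-3 rad.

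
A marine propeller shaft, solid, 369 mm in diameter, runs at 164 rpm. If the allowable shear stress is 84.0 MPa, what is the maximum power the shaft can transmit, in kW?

14200 kW

J = πd⁴/32 = π(0.369)⁴/32 = 1.820×10^-3 m⁴.
T_max = τ_allow·J/r = 8.40×10^7 × 1.820×10^-3 / 0.184 = 828700 N·m.
ω = 2π·164/60 = 17.17 rad/s, so P_max = T_max·ω = 1.423×10^7 W.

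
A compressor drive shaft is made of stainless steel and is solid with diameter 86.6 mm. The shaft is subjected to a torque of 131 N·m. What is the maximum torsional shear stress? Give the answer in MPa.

1.03 MPa

J = πd⁴/32 = π(0.0866)⁴/32 = 5.522×10^-6 m⁴.
τ_max = T·r/J = 131.0 × 0.0433 / 5.522×10^-6 = 1.027×10^6 Pa.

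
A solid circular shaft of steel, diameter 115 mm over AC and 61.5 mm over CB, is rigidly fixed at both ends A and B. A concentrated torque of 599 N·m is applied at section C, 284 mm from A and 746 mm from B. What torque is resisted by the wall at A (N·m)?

581 N·m

Compatibility: T_A·a/J_AC = T_B·b/J_CB with T_A + T_B = T₀.
J_AC = 1.72×10^-5 m⁴, J_CB = 1.40×10^-6 m⁴, so T_A = T₀·(J_AC/a)/((J_AC/a)+(J_CB/b)) = 580.9 N·m, T_B = 18.09 N·m.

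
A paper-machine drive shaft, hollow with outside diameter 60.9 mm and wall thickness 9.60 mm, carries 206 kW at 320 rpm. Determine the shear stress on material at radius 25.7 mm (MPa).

150 MPa

ω = 2π·320/60 = 33.51 rad/s, so T = P/ω = 206×10³ / 33.51 = 6147 N·m.
J = π(d_o⁴ − d_i⁴)/32 = π(0.0609⁴ − 0.0417⁴)/32 = 1.054×10^-6 m⁴.
Shear stress varies linearly with radius: τ = T·r/J = 6147 × 0.0257 / 1.054×10^-6 = 1.500×10^8 Pa.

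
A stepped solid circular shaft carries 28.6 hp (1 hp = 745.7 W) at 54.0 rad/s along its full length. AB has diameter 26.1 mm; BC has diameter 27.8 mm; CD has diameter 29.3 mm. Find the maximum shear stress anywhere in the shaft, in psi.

ω = 54.0 rad/s, so T = P/ω = 28.6×745.7 / 54.00 = 394.9 N·m.
Under the same torque, τ_max = 16T/(πd³) is largest where d is smallest — segment AB (d = 26.1 mm).
τ_max = 16·394.9/(π·(0.0261)³) = 1.131×10^8 Pa.

16400 psi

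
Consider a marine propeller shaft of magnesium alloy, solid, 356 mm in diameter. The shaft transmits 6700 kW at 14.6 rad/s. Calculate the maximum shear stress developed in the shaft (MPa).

ω = 14.6 rad/s, so T = P/ω = 6700×10³ / 14.60 = 458900 N·m.
J = πd⁴/32 = π(0.356)⁴/32 = 1.577×10^-3 m⁴.
τ_max = T·r/J = 458900 × 0.178 / 1.577×10^-3 = 5.180×10^7 Pa.

51.8 MPa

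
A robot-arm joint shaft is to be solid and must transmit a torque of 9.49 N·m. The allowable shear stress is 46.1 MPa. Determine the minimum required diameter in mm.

For a solid shaft τ_max = 16T/(πd³), so d = (16T/(π τ_allow))^(1/3) = (16·9.490/(π·4.61×10^7))^(1/3) = 0.01016 m.

10.2 mm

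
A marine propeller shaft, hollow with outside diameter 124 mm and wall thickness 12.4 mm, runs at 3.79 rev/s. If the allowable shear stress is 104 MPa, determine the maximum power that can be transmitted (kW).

J = π(d_o⁴ − d_i⁴)/32 = π(0.124⁴ − 0.0992⁴)/32 = 1.370×10^-5 m⁴.
T_max = τ_allow·J/r = 1.04×10^8 × 1.370×10^-5 / 0.0620 = 22990 N·m.
ω = 2π·3.79 = 23.81 rad/s, so P_max = T_max·ω = 5.474×10^5 W.

547 kW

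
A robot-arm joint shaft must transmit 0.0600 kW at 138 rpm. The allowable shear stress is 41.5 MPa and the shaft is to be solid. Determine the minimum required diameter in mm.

7.99 mm

ω = 2π·138/60 = 14.45 rad/s, so T = P/ω = 0.0600×10³ / 14.45 = 4.152 N·m.
For a solid shaft τ_max = 16T/(πd³), so d = (16T/(π τ_allow))^(1/3) = (16·4.152/(π·4.15×10^7))^(1/3) = 0.007987 m.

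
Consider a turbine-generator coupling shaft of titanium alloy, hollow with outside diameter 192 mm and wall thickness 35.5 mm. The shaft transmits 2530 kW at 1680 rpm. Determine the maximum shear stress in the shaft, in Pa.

ω = 2π·1680/60 = 175.9 rad/s, so T = P/ω = 2530×10³ / 175.9 = 14380 N·m.
J = π(d_o⁴ − d_i⁴)/32 = π(0.192⁴ − 0.121⁴)/32 = 1.124×10^-4 m⁴.
τ_max = T·r/J = 14380 × 0.0960 / 1.124×10^-4 = 1.229×10^7 Pa.

1.23e7 Pa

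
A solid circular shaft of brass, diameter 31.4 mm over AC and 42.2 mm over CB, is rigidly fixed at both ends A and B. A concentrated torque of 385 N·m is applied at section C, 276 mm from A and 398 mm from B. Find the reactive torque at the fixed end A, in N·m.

Compatibility: T_A·a/J_AC = T_B·b/J_CB with T_A + T_B = T₀.
J_AC = 9.54×10^-8 m⁴, J_CB = 3.11×10^-7 m⁴, so T_A = T₀·(J_AC/a)/((J_AC/a)+(J_CB/b)) = 118.0 N·m, T_B = 267.0 N·m.

118 N·m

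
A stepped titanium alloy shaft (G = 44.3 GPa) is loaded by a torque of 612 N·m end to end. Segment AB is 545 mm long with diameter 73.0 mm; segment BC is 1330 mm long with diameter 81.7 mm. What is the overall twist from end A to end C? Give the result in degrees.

0.395°

J_AB = π(0.0730)⁴/32 = 2.79×10^-6 m⁴; J_BC = π(0.0817)⁴/32 = 4.37×10^-6 m⁴.
θ = (T/G)·Σ L_i/J_i = (612.0/44.3×10⁹)·(0.545/2.79×10^-6 + 1.33/4.37×10^-6) = 6.901×10^-3 rad.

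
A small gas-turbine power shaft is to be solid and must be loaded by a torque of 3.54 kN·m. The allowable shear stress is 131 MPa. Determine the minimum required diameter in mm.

For a solid shaft τ_max = 16T/(πd³), so d = (16T/(π τ_allow))^(1/3) = (16·3540/(π·1.31×10^8))^(1/3) = 0.05163 m.

51.6 mm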